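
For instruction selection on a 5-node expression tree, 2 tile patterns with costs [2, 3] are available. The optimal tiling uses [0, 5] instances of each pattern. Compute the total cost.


Total cost = sum(count_i * cost_i)
= 0*2 + 5*3
= 15

15


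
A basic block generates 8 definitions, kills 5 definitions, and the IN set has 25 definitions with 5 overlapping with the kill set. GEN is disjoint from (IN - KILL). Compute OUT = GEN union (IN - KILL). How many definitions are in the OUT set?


IN - KILL: 25 - 5 = 20 surviving definitions
OUT = GEN + surviving = 8 + 20 = 28

28


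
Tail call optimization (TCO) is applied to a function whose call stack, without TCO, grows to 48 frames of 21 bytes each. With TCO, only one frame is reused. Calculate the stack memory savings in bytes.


Without TCO: 48 * 21 = 1008 bytes
With TCO: reuse 1 frame = 21 bytes
Savings = 1008 - 21 = 987

987


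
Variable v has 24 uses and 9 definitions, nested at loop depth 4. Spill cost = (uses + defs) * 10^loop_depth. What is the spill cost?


uses + defs = 24 + 9 = 33
10^4 = 10000
Spill cost = 33 * 10000 = 330000

330000


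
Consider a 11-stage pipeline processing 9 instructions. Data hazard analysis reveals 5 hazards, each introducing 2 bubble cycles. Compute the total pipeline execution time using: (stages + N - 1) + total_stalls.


Base cycles = 11 + 9 - 1 = 19
Total stalls = 5 * 2 = 10
Total = 19 + 10 = 29

29


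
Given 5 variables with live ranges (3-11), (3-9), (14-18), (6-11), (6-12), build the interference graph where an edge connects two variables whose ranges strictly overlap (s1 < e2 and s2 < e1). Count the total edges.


Check all pairs for overlapping intervals.
Two intervals (s1,e1) and (s2,e2) overlap if s1 < e2 and s2 < e1.
v0 (3-11) vs v1..v4: overlaps v1, v3, v4 -> 3
v1 (3-9) vs v2..v4: overlaps v3, v4 -> 2
v2 (14-18) vs v3..v4: overlaps none -> 0
v3 (6-11) vs v4: overlaps v4 -> 1
Total overlapping pairs = 3 + 2 + 0 + 1 = 6

6


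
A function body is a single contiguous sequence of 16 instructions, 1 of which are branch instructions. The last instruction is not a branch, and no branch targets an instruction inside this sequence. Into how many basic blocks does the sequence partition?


With no in-sequence branch targets, the leaders are the first instruction plus the instruction after each branch.
Number of basic blocks = branches + 1
= 1 + 1 = 2

2


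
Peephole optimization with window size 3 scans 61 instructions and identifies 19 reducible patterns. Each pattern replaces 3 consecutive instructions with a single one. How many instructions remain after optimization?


Each match removes 2 instructions.
Total removed = 19 * 2 = 38
Remaining = 61 - 38 = 23

23


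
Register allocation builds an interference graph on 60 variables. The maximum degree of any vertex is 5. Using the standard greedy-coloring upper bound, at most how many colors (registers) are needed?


Greedy coloring never needs more than (max_degree + 1) colors: when coloring a vertex, at most max_degree neighbors are already colored.
Upper bound = 5 + 1 = 6

6


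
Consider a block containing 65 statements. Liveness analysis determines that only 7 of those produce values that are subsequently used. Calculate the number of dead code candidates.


Dead code = total statements - live definitions
= 65 - 7 = 58

58


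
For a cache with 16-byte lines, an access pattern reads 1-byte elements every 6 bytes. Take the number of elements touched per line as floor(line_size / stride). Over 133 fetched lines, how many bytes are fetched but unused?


Elements per line = floor(16 / 6) = 2
Bytes used per line = 2 * 1 = 2
Wasted per line = 16 - 2 = 14
Total wasted = 14 * 133 = 1862

1862


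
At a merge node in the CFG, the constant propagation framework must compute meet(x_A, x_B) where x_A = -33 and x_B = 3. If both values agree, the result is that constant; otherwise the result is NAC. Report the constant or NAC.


Meet operation: if both paths give the same constant, result is that constant; if they differ, result is NAC (not-a-constant).
Path A: -33, Path B: 3 -> differ
Result: not-a-constant -> NAC

NAC


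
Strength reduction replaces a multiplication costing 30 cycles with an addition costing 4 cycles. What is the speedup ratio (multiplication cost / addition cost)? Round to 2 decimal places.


Ratio = mult_cost / add_cost = 30 / 4 = 7.5

7.5


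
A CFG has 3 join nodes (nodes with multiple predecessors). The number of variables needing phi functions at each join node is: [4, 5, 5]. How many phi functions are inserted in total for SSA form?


Total phi functions = sum of phi functions at each join node
= 4 + 5 + 5 = 14

14


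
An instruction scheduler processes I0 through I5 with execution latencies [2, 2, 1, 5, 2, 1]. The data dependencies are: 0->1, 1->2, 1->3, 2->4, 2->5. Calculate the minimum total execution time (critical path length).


Compute longest path through dependency graph: dist(Ik) = max over predecessors of dist + latency(Ik).
dist(I0) = latency 2 = 2
dist(I1) = dist(I0) + 2 = 2 + 2 = 4
dist(I2) = dist(I1) + 1 = 4 + 1 = 5
dist(I3) = dist(I1) + 5 = 4 + 5 = 9
dist(I4) = dist(I2) + 2 = 5 + 2 = 7
dist(I5) = dist(I2) + 1 = 5 + 1 = 6
Critical path = max dist = 9

9


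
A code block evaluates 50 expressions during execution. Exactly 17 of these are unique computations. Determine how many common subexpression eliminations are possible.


CSE count = total expressions - unique expressions
= 50 - 17 = 33

33


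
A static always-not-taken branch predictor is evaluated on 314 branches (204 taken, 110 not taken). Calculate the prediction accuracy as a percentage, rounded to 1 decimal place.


Predictor: always-not-taken
Correct predictions = 110
Accuracy = 110 / 314 * 100 = 35.0%

35.0


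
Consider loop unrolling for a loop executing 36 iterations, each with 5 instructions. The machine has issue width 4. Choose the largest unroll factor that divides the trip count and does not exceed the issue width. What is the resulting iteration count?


Largest divisor of 36 <= 4 is 4
New iterations = 36 / 4 = 9

9


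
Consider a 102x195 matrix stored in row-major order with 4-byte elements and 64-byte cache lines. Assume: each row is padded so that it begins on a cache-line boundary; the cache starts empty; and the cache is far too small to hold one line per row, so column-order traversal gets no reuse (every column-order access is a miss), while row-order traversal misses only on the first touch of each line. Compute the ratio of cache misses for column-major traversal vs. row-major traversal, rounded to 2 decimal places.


Each row occupies 195 * 4 = 780 bytes and starts on a line boundary, so it spans ceil(780 / 64) = 13 cache lines.
Row-major traversal misses (one per line touched): 102 * ceil(195 * 4 / 64) = 1326
Column-major traversal misses (no reuse, every access misses): 102 * 195 = 19890
Ratio = 19890 / 1326 = 15.0

15.0


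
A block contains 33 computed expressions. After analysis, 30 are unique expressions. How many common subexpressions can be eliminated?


CSE count = total expressions - unique expressions
= 33 - 30 = 3

3


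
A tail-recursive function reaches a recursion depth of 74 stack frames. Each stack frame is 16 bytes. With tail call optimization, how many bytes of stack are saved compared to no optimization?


Without TCO: 74 * 16 = 1184 bytes
With TCO: reuse 1 frame = 16 bytes
Savings = 1184 - 16 = 1168

1168


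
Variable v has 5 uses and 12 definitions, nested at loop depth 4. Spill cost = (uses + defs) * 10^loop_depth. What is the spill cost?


uses + defs = 5 + 12 = 17
10^4 = 10000
Spill cost = 17 * 10000 = 170000

170000


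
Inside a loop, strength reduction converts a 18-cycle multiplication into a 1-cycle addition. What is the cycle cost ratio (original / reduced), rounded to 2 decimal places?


Ratio = mult_cost / add_cost = 18 / 1 = 18.0

18.0


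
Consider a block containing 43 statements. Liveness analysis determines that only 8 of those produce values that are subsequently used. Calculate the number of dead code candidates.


Dead code = total statements - live definitions
= 43 - 8 = 35

35


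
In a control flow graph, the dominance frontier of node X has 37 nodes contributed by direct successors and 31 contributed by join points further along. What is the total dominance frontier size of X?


DF(X) = direct successor contributions + join point contributions
= 37 + 31 = 68

68


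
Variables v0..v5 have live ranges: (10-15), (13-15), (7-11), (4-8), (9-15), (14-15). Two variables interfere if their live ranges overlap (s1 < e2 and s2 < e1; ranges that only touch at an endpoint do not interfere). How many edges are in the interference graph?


Check all pairs for overlapping intervals.
Two intervals (s1,e1) and (s2,e2) overlap if s1 < e2 and s2 < e1.
v0 (10-15) vs v1..v5: overlaps v1, v2, v4, v5 -> 4
v1 (13-15) vs v2..v5: overlaps v4, v5 -> 2
v2 (7-11) vs v3..v5: overlaps v3, v4 -> 2
v3 (4-8) vs v4..v5: overlaps none -> 0
v4 (9-15) vs v5: overlaps v5 -> 1
Total overlapping pairs = 4 + 2 + 2 + 0 + 1 = 9

9


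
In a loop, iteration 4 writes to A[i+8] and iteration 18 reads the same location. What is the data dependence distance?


Distance = read iteration - write iteration
= 18 - 4 = 14

14


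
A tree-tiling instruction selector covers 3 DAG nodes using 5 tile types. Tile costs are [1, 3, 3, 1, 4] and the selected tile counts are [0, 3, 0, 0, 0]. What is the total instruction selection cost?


Total cost = sum(count_i * cost_i)
= 0*1 + 3*3 + 0*3 + 0*1 + 0*4
= 9

9


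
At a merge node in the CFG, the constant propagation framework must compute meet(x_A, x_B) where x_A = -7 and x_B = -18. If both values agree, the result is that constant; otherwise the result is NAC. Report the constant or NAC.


Meet operation: if both paths give the same constant, result is that constant; if they differ, result is NAC (not-a-constant).
Path A: -7, Path B: -18 -> differ
Result: not-a-constant -> NAC

NAC


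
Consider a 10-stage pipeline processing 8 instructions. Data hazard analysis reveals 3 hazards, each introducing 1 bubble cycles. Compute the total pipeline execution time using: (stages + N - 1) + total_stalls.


Base cycles = 10 + 8 - 1 = 17
Total stalls = 3 * 1 = 3
Total = 17 + 3 = 20

20


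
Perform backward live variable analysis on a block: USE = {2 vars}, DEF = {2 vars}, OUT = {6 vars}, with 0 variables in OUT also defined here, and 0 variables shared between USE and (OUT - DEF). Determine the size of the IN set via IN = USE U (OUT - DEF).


OUT - DEF: 6 - 0 = 6
|IN| = |USE| + |OUT - DEF| - |USE ∩ (OUT - DEF)| = 2 + 6 - 0 = 8

8


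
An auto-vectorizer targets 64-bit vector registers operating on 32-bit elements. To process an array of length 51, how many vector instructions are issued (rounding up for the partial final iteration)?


Width = 64 / 32 = 2 elements per vector op
Iterations = ceil(51 / 2) = 26

26


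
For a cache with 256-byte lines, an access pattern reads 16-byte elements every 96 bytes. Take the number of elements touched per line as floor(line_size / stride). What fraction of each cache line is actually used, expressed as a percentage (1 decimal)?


Elements per cache line = floor(256 / 96) = 2
Bytes used = 2 * 16 = 32
Utilization = 32 / 256 * 100 = 12.5%

12.5


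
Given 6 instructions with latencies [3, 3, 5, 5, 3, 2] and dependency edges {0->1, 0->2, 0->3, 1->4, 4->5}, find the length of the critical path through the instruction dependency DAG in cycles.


Compute longest path through dependency graph: dist(Ik) = max over predecessors of dist + latency(Ik).
dist(I0) = latency 3 = 3
dist(I1) = dist(I0) + 3 = 3 + 3 = 6
dist(I2) = dist(I0) + 5 = 3 + 5 = 8
dist(I3) = dist(I0) + 5 = 3 + 5 = 8
dist(I4) = dist(I1) + 3 = 6 + 3 = 9
dist(I5) = dist(I4) + 2 = 9 + 2 = 11
Critical path = max dist = 11

11


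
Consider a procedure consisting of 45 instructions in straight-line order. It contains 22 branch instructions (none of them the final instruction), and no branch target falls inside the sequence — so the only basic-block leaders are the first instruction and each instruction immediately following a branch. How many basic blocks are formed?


With no in-sequence branch targets, the leaders are the first instruction plus the instruction after each branch.
Number of basic blocks = branches + 1
= 22 + 1 = 23

23


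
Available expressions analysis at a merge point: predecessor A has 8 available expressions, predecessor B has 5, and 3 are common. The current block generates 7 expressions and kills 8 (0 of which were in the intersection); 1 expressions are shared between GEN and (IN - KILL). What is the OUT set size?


IN = intersection of predecessors = 3
IN - KILL = 3 - 0 = 3
|OUT| = |GEN| + |IN - KILL| - |GEN ∩ (IN - KILL)| = 7 + 3 - 1 = 9

9


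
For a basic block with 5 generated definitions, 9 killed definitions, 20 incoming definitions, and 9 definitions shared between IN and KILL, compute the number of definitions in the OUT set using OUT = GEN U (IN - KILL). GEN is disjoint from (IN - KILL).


IN - KILL: 20 - 9 = 11 surviving definitions
OUT = GEN + surviving = 5 + 11 = 16

16


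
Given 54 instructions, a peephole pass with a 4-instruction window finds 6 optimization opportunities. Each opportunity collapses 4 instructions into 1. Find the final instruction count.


Each match removes 3 instructions.
Total removed = 6 * 3 = 18
Remaining = 54 - 18 = 36

36


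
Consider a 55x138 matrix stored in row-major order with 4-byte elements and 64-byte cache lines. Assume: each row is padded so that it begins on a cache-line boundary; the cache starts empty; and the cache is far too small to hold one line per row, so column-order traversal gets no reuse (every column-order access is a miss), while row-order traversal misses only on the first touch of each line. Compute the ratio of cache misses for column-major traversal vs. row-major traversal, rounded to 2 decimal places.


Each row occupies 138 * 4 = 552 bytes and starts on a line boundary, so it spans ceil(552 / 64) = 9 cache lines.
Row-major traversal misses (one per line touched): 55 * ceil(138 * 4 / 64) = 495
Column-major traversal misses (no reuse, every access misses): 55 * 138 = 7590
Ratio = 7590 / 495 = 15.33

15.33


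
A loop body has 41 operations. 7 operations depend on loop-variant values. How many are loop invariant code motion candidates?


Invariant candidates = total - loop-dependent
= 41 - 7 = 34

34


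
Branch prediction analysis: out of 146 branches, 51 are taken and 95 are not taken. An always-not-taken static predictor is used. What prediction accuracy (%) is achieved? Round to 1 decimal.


Predictor: always-not-taken
Correct predictions = 95
Accuracy = 95 / 146 * 100 = 65.1%

65.1


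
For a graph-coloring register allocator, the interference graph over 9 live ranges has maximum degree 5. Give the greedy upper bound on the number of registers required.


Greedy coloring never needs more than (max_degree + 1) colors: when coloring a vertex, at most max_degree neighbors are already colored.
Upper bound = 5 + 1 = 6

6


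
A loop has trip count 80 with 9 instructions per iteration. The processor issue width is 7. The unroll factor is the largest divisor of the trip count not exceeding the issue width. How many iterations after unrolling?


Largest divisor of 80 <= 7 is 5
New iterations = 80 / 5 = 16

16


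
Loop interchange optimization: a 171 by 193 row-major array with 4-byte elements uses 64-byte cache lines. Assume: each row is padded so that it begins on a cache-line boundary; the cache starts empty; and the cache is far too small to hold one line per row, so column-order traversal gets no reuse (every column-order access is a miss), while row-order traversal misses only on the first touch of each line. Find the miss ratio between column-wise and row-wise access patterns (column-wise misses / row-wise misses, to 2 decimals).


Each row occupies 193 * 4 = 772 bytes and starts on a line boundary, so it spans ceil(772 / 64) = 13 cache lines.
Row-major traversal misses (one per line touched): 171 * ceil(193 * 4 / 64) = 2223
Column-major traversal misses (no reuse, every access misses): 171 * 193 = 33003
Ratio = 33003 / 2223 = 14.85

14.85


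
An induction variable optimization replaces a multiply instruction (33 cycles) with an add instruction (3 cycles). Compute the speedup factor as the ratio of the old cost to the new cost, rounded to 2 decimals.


Ratio = mult_cost / add_cost = 33 / 3 = 11.0

11.0


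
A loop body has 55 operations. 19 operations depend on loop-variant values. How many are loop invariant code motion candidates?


Invariant candidates = total - loop-dependent
= 55 - 19 = 36

36


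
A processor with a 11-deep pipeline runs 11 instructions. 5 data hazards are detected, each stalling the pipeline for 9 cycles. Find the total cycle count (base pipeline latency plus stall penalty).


Base cycles = 11 + 11 - 1 = 21
Total stalls = 5 * 9 = 45
Total = 21 + 45 = 66

66


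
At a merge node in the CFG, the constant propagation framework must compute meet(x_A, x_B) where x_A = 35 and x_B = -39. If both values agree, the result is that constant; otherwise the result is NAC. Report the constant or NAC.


Meet operation: if both paths give the same constant, result is that constant; if they differ, result is NAC (not-a-constant).
Path A: 35, Path B: -39 -> differ
Result: not-a-constant -> NAC

NAC


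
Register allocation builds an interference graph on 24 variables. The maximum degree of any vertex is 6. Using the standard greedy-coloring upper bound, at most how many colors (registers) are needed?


Greedy coloring never needs more than (max_degree + 1) colors: when coloring a vertex, at most max_degree neighbors are already colored.
Upper bound = 6 + 1 = 7

7


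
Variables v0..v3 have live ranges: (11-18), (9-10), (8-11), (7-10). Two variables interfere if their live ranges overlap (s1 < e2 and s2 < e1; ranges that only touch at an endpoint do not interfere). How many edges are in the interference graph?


Check all pairs for overlapping intervals.
Two intervals (s1,e1) and (s2,e2) overlap if s1 < e2 and s2 < e1.
v0 (11-18) vs v1..v3: overlaps none -> 0
v1 (9-10) vs v2..v3: overlaps v2, v3 -> 2
v2 (8-11) vs v3: overlaps v3 -> 1
Total overlapping pairs = 0 + 2 + 1 = 3

3


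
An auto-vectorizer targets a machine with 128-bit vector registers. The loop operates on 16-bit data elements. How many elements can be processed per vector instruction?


Width = SIMD bits / data type bits
= 128 / 16 = 8

8


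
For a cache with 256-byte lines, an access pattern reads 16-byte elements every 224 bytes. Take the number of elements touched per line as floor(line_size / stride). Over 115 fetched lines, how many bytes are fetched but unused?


Elements per line = floor(256 / 224) = 1
Bytes used per line = 1 * 16 = 16
Wasted per line = 256 - 16 = 240
Total wasted = 240 * 115 = 27600

27600


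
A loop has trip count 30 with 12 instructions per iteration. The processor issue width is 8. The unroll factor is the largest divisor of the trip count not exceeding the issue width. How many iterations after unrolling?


Largest divisor of 30 <= 8 is 6
New iterations = 30 / 6 = 5

5


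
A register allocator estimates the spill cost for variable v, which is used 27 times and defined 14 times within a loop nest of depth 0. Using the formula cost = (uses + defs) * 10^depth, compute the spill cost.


uses + defs = 27 + 14 = 41
10^0 = 1
Spill cost = 41 * 1 = 41

41


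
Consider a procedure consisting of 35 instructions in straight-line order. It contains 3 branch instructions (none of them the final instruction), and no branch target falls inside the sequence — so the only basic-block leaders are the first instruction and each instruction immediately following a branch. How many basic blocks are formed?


With no in-sequence branch targets, the leaders are the first instruction plus the instruction after each branch.
Number of basic blocks = branches + 1
= 3 + 1 = 4

4


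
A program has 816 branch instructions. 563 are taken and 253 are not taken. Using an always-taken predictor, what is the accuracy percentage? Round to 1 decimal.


Predictor: always-taken
Correct predictions = 563
Accuracy = 563 / 816 * 100 = 69.0%

69.0


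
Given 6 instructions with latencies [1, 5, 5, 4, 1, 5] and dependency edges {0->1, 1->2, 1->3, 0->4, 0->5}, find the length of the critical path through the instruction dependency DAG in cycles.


Compute longest path through dependency graph: dist(Ik) = max over predecessors of dist + latency(Ik).
dist(I0) = latency 1 = 1
dist(I1) = dist(I0) + 5 = 1 + 5 = 6
dist(I2) = dist(I1) + 5 = 6 + 5 = 11
dist(I3) = dist(I1) + 4 = 6 + 4 = 10
dist(I4) = dist(I0) + 1 = 1 + 1 = 2
dist(I5) = dist(I0) + 5 = 1 + 5 = 6
Critical path = max dist = 11

11


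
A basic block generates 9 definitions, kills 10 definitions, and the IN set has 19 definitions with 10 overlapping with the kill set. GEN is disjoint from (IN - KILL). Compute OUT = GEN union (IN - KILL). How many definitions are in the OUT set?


IN - KILL: 19 - 10 = 9 surviving definitions
OUT = GEN + surviving = 9 + 9 = 18

18


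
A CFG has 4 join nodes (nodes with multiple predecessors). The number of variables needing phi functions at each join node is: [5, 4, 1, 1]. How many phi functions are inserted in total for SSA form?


Total phi functions = sum of phi functions at each join node
= 5 + 4 + 1 + 1 = 11

11


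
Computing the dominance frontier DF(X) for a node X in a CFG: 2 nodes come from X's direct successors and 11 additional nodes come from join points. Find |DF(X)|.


DF(X) = direct successor contributions + join point contributions
= 2 + 11 = 13

13


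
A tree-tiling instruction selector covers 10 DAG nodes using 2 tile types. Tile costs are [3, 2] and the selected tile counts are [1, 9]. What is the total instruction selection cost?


Total cost = sum(count_i * cost_i)
= 1*3 + 9*2
= 21

21


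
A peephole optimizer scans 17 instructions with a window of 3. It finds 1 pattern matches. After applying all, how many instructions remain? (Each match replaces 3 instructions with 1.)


Each match removes 2 instructions.
Total removed = 1 * 2 = 2
Remaining = 17 - 2 = 15

15


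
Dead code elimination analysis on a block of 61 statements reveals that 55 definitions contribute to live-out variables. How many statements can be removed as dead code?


Dead code = total statements - live definitions
= 61 - 55 = 6

6


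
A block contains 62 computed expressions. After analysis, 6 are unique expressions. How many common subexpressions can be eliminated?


CSE count = total expressions - unique expressions
= 62 - 6 = 56

56


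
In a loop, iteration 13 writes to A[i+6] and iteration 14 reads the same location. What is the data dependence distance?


Distance = read iteration - write iteration
= 14 - 13 = 1

1


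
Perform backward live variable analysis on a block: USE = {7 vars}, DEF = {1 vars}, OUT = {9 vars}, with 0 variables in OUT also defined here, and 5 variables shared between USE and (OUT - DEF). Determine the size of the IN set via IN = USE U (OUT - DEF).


OUT - DEF: 9 - 0 = 9
|IN| = |USE| + |OUT - DEF| - |USE ∩ (OUT - DEF)| = 7 + 9 - 5 = 11

11


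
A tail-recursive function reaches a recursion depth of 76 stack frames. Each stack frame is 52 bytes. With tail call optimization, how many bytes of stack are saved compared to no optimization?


Without TCO: 76 * 52 = 3952 bytes
With TCO: reuse 1 frame = 52 bytes
Savings = 3952 - 52 = 3900

3900


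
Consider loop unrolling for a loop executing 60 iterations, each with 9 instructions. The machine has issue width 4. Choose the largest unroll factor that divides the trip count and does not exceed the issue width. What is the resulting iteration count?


Largest divisor of 60 <= 4 is 4
New iterations = 60 / 4 = 15

15


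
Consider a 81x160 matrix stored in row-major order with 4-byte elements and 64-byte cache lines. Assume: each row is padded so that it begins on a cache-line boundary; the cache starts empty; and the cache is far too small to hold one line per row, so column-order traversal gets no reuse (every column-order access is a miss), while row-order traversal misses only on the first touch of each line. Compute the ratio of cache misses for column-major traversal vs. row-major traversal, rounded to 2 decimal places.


Each row occupies 160 * 4 = 640 bytes and starts on a line boundary, so it spans ceil(640 / 64) = 10 cache lines.
Row-major traversal misses (one per line touched): 81 * ceil(160 * 4 / 64) = 810
Column-major traversal misses (no reuse, every access misses): 81 * 160 = 12960
Ratio = 12960 / 810 = 16.0

16.0


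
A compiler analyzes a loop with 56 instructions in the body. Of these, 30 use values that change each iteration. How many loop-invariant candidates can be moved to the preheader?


Invariant candidates = total - loop-dependent
= 56 - 30 = 26

26


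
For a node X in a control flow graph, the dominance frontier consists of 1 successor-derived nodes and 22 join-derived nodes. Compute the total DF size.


DF(X) = direct successor contributions + join point contributions
= 1 + 22 = 23

23


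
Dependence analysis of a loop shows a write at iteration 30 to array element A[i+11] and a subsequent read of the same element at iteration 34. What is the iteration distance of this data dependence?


Distance = read iteration - write iteration
= 34 - 30 = 4

4


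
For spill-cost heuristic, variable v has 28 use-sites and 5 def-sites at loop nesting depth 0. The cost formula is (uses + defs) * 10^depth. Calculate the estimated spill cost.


uses + defs = 28 + 5 = 33
10^0 = 1
Spill cost = 33 * 1 = 33

33


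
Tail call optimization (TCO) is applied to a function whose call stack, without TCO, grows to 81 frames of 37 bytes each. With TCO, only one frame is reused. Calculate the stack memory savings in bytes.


Without TCO: 81 * 37 = 2997 bytes
With TCO: reuse 1 frame = 37 bytes
Savings = 2997 - 37 = 2960

2960


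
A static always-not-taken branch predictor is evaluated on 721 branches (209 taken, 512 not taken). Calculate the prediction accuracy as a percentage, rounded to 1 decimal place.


Predictor: always-not-taken
Correct predictions = 512
Accuracy = 512 / 721 * 100 = 71.0%

71.0


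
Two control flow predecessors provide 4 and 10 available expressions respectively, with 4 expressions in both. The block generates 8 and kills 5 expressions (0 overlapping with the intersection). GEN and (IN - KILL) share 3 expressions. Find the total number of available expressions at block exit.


IN = intersection of predecessors = 4
IN - KILL = 4 - 0 = 4
|OUT| = |GEN| + |IN - KILL| - |GEN ∩ (IN - KILL)| = 8 + 4 - 3 = 9

9


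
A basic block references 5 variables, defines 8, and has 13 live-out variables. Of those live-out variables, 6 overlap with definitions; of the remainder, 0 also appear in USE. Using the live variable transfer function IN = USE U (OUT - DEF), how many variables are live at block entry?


OUT - DEF: 13 - 6 = 7
|IN| = |USE| + |OUT - DEF| - |USE ∩ (OUT - DEF)| = 5 + 7 - 0 = 12

12


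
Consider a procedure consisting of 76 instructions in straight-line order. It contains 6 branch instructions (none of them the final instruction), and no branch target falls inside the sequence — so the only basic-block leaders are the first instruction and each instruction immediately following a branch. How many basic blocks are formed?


With no in-sequence branch targets, the leaders are the first instruction plus the instruction after each branch.
Number of basic blocks = branches + 1
= 6 + 1 = 7

7


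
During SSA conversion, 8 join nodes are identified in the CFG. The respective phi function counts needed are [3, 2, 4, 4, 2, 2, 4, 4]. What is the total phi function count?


Total phi functions = sum of phi functions at each join node
= 3 + 2 + 4 + 4 + 2 + 2 + 4 + 4 = 25

25


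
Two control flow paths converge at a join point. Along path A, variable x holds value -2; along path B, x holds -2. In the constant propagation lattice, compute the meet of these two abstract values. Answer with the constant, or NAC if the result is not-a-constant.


Meet operation: if both paths give the same constant, result is that constant; if they differ, result is NAC (not-a-constant).
Path A: -2, Path B: -2 -> equal
Result: constant -> -2

-2


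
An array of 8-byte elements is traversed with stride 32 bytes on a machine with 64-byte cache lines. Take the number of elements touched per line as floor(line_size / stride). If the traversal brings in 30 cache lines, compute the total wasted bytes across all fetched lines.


Elements per line = floor(64 / 32) = 2
Bytes used per line = 2 * 8 = 16
Wasted per line = 64 - 16 = 48
Total wasted = 48 * 30 = 1440

1440


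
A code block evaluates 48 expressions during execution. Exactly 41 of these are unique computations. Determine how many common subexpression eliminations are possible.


CSE count = total expressions - unique expressions
= 48 - 41 = 7

7


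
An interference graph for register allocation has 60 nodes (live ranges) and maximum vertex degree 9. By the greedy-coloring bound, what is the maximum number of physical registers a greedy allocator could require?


Greedy coloring never needs more than (max_degree + 1) colors: when coloring a vertex, at most max_degree neighbors are already colored.
Upper bound = 9 + 1 = 10

10


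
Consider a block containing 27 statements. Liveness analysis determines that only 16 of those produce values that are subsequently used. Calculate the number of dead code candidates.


Dead code = total statements - live definitions
= 27 - 16 = 11

11


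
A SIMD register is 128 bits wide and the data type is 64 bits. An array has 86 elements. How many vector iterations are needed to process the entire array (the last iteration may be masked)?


Width = 128 / 64 = 2 elements per vector op
Iterations = ceil(86 / 2) = 43

43


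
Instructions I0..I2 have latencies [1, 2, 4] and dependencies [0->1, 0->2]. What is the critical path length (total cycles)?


Compute longest path through dependency graph: dist(Ik) = max over predecessors of dist + latency(Ik).
dist(I0) = latency 1 = 1
dist(I1) = dist(I0) + 2 = 1 + 2 = 3
dist(I2) = dist(I0) + 4 = 1 + 4 = 5
Critical path = max dist = 5

5


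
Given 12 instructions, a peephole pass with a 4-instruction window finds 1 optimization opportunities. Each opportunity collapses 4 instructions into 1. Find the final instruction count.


Each match removes 3 instructions.
Total removed = 1 * 3 = 3
Remaining = 12 - 3 = 9

9


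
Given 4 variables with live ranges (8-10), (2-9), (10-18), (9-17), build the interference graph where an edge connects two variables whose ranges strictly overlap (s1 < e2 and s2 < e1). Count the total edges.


Check all pairs for overlapping intervals.
Two intervals (s1,e1) and (s2,e2) overlap if s1 < e2 and s2 < e1.
v0 (8-10) vs v1..v3: overlaps v1, v3 -> 2
v1 (2-9) vs v2..v3: overlaps none -> 0
v2 (10-18) vs v3: overlaps v3 -> 1
Total overlapping pairs = 2 + 0 + 1 = 3

3


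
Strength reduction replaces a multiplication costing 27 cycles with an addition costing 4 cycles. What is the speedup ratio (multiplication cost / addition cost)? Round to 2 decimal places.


Ratio = mult_cost / add_cost = 27 / 4 = 6.75

6.75


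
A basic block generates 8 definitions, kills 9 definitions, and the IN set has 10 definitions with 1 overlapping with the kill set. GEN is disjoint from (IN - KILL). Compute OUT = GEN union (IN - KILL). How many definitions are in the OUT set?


IN - KILL: 10 - 1 = 9 surviving definitions
OUT = GEN + surviving = 8 + 9 = 17

17


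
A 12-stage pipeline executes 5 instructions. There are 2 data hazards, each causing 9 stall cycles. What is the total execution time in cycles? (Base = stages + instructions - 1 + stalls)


Base cycles = 12 + 5 - 1 = 16
Total stalls = 2 * 9 = 18
Total = 16 + 18 = 34

34


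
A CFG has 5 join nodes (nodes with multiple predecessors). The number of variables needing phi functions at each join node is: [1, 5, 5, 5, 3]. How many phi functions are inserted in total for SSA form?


Total phi functions = sum of phi functions at each join node
= 1 + 5 + 5 + 5 + 3 = 19

19


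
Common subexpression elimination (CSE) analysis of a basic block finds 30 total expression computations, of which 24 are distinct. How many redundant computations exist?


CSE count = total expressions - unique expressions
= 30 - 24 = 6

6


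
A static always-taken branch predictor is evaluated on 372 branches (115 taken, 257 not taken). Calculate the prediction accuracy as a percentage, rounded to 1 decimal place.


Predictor: always-taken
Correct predictions = 115
Accuracy = 115 / 372 * 100 = 30.9%

30.9


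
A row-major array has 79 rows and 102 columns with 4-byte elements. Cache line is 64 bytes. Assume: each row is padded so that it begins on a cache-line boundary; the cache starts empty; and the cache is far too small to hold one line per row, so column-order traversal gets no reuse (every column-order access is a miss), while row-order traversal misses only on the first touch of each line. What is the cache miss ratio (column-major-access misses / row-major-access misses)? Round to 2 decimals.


Each row occupies 102 * 4 = 408 bytes and starts on a line boundary, so it spans ceil(408 / 64) = 7 cache lines.
Row-major traversal misses (one per line touched): 79 * ceil(102 * 4 / 64) = 553
Column-major traversal misses (no reuse, every access misses): 79 * 102 = 8058
Ratio = 8058 / 553 = 14.57

14.57


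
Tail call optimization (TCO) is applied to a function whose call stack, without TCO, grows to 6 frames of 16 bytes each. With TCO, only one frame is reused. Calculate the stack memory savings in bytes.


Without TCO: 6 * 16 = 96 bytes
With TCO: reuse 1 frame = 16 bytes
Savings = 96 - 16 = 80

80


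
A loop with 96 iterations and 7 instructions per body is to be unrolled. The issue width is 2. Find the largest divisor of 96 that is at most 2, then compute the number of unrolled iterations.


Largest divisor of 96 <= 2 is 2
New iterations = 96 / 2 = 48

48


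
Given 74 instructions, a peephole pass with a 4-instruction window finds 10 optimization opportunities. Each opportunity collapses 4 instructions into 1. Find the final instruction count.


Each match removes 3 instructions.
Total removed = 10 * 3 = 30
Remaining = 74 - 30 = 44

44


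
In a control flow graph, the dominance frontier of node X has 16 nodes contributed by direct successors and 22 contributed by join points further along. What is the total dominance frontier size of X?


DF(X) = direct successor contributions + join point contributions
= 16 + 22 = 38

38


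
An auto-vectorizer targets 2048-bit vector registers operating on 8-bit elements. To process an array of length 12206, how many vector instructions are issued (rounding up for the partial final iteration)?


Width = 2048 / 8 = 256 elements per vector op
Iterations = ceil(12206 / 256) = 48

48


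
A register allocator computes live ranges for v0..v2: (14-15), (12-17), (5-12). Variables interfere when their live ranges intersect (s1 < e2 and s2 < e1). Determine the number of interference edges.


Check all pairs for overlapping intervals.
Two intervals (s1,e1) and (s2,e2) overlap if s1 < e2 and s2 < e1.
v0 (14-15) vs v1..v2: overlaps v1 -> 1
v1 (12-17) vs v2: overlaps none -> 0
Total overlapping pairs = 1 + 0 = 1

1


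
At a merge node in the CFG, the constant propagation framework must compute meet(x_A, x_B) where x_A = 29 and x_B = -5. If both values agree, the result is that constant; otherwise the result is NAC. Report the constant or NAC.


Meet operation: if both paths give the same constant, result is that constant; if they differ, result is NAC (not-a-constant).
Path A: 29, Path B: -5 -> differ
Result: not-a-constant -> NAC

NAC


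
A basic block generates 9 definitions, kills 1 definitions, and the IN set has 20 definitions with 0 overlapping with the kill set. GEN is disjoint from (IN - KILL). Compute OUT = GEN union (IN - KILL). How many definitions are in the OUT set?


IN - KILL: 20 - 0 = 20 surviving definitions
OUT = GEN + surviving = 9 + 20 = 29

29


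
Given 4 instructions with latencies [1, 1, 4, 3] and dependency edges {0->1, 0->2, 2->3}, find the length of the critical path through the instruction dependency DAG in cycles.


Compute longest path through dependency graph: dist(Ik) = max over predecessors of dist + latency(Ik).
dist(I0) = latency 1 = 1
dist(I1) = dist(I0) + 1 = 1 + 1 = 2
dist(I2) = dist(I0) + 4 = 1 + 4 = 5
dist(I3) = dist(I2) + 3 = 5 + 3 = 8
Critical path = max dist = 8

8


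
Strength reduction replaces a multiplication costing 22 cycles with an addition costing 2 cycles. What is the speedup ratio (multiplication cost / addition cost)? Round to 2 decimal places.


Ratio = mult_cost / add_cost = 22 / 2 = 11.0

11.0


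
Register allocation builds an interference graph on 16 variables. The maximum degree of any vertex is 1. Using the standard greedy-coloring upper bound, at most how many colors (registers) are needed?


Greedy coloring never needs more than (max_degree + 1) colors: when coloring a vertex, at most max_degree neighbors are already colored.
Upper bound = 1 + 1 = 2

2


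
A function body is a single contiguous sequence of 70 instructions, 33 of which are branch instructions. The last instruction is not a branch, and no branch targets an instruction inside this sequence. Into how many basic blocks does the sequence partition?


With no in-sequence branch targets, the leaders are the first instruction plus the instruction after each branch.
Number of basic blocks = branches + 1
= 33 + 1 = 34

34


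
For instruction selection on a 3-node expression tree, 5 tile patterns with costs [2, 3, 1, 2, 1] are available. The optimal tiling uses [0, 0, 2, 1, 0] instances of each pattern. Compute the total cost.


Total cost = sum(count_i * cost_i)
= 0*2 + 0*3 + 2*1 + 1*2 + 0*1
= 4

4


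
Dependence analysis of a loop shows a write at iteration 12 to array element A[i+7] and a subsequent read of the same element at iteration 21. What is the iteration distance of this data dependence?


Distance = read iteration - write iteration
= 21 - 12 = 9

9


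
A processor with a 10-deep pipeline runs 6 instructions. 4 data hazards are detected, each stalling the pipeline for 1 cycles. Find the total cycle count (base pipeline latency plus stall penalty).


Base cycles = 10 + 6 - 1 = 15
Total stalls = 4 * 1 = 4
Total = 15 + 4 = 19

19


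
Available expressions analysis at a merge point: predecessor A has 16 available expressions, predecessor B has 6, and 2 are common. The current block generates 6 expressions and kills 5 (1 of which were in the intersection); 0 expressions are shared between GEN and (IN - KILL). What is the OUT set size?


IN = intersection of predecessors = 2
IN - KILL = 2 - 1 = 1
|OUT| = |GEN| + |IN - KILL| - |GEN ∩ (IN - KILL)| = 6 + 1 - 0 = 7

7


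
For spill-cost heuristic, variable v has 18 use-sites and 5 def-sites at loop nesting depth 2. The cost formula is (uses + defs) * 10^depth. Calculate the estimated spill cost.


uses + defs = 18 + 5 = 23
10^2 = 100
Spill cost = 23 * 100 = 2300

2300


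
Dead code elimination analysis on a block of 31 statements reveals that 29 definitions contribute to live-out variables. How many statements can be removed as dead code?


Dead code = total statements - live definitions
= 31 - 29 = 2

2
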